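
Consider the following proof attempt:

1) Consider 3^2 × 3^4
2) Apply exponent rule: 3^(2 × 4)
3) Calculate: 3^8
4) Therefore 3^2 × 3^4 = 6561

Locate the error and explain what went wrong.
Step 2: Apply exponent rule: 3^(2 × 4)

Step 2 incorrectly states that a^b × a^c = a^(b×c). The correct rule is a^b × a^c = a^(b+c). The actual value is 3^2 × 3^4 = 3^6 = 729, not 3^8 = 6561.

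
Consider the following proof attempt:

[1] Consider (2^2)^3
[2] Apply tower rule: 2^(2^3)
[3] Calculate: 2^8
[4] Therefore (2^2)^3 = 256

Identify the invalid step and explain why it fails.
Step 2: Apply tower rule: 2^(2^3)

Step 2 incorrectly states that (a^b)^c = a^(b^c). The correct rule is (a^b)^c = a^(b×c). The actual value is (2^2)^3 = 2^6 = 64, not 2^8 = 256.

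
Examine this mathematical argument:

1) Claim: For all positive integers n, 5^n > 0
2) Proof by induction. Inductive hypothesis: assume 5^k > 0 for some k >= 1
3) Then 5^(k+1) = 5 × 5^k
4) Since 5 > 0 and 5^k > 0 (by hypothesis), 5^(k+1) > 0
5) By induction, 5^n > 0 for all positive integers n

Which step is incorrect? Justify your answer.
Step 5: By induction, 5^n > 0 for all positive integers n

Step 5 concludes the proof by induction, but no base case was ever established. A valid induction proof requires: (1) a base case proving 5^1 > 0, and (2) an inductive step showing IF 5^k > 0 THEN 5^(k+1) > 0. Steps 2-4 correctly establish the inductive step, but without the base case the conclusion in step 5 does not follow.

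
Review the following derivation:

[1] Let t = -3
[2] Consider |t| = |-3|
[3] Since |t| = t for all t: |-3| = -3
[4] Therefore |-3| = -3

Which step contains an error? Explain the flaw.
Step 3: Since |t| = t for all t: |-3| = -3

Step 3 incorrectly states that |t| = t for all t. The correct definition is |t| = t when t >= 0, and |t| = -t when t < 0. Since -3 < 0, we have |-3| = -(-3) = 3, not -3.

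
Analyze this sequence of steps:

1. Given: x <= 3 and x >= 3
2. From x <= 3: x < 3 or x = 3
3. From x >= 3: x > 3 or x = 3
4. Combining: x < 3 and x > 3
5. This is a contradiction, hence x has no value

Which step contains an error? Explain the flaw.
Step 4: Combining: x < 3 and x > 3

Step 4 incorrectly combines the conditions. From x <= 3 and x >= 3, the intersection is x = 3. The error treats the 'or' cases as 'and' requirements. The correct conclusion is that x = 3 is the unique solution, not that no solution exists.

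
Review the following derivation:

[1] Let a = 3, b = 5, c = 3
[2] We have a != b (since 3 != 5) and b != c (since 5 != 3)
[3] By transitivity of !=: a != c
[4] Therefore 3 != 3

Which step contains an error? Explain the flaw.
Step 3: By transitivity of !=: a != c

Step 3 incorrectly applies transitivity to the '!=' relation. Transitivity states: if a R b and b R c, then a R c. However, '!=' is not transitive. Counterexample: 3 != 5 and 5 != 3, but 3 = 3 (both equal 3). Transitivity holds for relations like <, <=, =, but not for !=.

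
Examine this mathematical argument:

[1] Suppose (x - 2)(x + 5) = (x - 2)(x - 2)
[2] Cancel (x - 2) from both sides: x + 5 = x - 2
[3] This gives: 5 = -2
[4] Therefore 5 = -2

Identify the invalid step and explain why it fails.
Step 2: Cancel (x - 2) from both sides: x + 5 = x - 2

Step 2 cancels (x - 2) from both sides. This is only valid if (x - 2) ≠ 0, i.e., x ≠ 2. When x = 2, both sides equal zero regardless of the other factors. The correct approach requires considering x = 2 as a separate case.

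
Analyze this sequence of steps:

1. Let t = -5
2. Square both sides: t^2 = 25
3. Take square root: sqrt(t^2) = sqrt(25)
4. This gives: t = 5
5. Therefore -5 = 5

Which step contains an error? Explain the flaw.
Step 4: This gives: t = 5

Step 4 incorrectly states that sqrt(t^2) = t. The correct identity is sqrt(t^2) = |t|. Since t = -5 < 0, we have sqrt(t^2) = |-5| = 5, not t = -5.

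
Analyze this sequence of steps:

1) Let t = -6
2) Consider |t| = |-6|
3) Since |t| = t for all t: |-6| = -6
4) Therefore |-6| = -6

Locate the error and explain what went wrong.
Step 3: Since |t| = t for all t: |-6| = -6

Step 3 incorrectly states that |t| = t for all t. The correct definition is |t| = t when t >= 0, and |t| = -t when t < 0. Since -6 < 0, we have |-6| = -(-6) = 6, not -6.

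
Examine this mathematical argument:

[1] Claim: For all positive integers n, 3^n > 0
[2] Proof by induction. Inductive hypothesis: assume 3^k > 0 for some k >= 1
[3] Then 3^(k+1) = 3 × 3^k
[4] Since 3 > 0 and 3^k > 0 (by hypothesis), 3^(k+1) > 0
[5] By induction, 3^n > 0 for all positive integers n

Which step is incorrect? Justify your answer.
Step 5: By induction, 3^n > 0 for all positive integers n

Step 5 concludes the proof by induction, but no base case was ever established. A valid induction proof requires: (1) a base case proving 3^1 > 0, and (2) an inductive step showing IF 3^k > 0 THEN 3^(k+1) > 0. Steps 2-4 correctly establish the inductive step, but without the base case the conclusion in step 5 does not follow.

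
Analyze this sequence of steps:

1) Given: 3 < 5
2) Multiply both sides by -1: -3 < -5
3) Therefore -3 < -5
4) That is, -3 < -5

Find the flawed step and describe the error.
Step 2: Multiply both sides by -1: -3 < -5

Step 2 multiplies both sides by -1 but fails to reverse the inequality sign. When multiplying (or dividing) an inequality by a negative number, the direction must be reversed. Since 3 < 5, we should get -3 > -5, i.e., -3 > -5.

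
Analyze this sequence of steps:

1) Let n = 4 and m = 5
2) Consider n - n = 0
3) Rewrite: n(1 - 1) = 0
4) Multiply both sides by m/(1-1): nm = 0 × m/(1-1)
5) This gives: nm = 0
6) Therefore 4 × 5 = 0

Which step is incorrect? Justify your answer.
Step 4: Multiply both sides by m/(1-1): nm = 0 × m/(1-1)

Step 4 multiplies both sides by m/(1-1). However, 1-1 = 0, so this is multiplication by m/0, which is undefined. We cannot multiply by an undefined expression.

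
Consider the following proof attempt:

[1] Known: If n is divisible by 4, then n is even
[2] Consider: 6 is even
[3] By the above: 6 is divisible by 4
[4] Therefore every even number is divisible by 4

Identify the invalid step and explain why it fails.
Step 3: By the above: 6 is divisible by 4

Step 3 commits the fallacy of affirming the consequent. The known fact 'divisible by 4 → even' does NOT imply 'even → divisible by 4'. That would be the converse, which is false. For example, 6 is even but 6 ÷ 4 = 1.50, which is not an integer.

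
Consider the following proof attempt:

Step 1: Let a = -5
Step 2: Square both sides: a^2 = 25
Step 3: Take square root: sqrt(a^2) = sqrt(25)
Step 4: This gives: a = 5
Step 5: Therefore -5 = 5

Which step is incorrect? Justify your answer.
Step 4: This gives: a = 5

Step 4 incorrectly states that sqrt(a^2) = a. The correct identity is sqrt(a^2) = |a|. Since a = -5 < 0, we have sqrt(a^2) = |-5| = 5, not a = -5.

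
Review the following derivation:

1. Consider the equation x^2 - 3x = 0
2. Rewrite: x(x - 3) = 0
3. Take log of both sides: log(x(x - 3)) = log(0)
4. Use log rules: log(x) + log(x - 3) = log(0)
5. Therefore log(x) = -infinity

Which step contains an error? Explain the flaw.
Step 3: Take log of both sides: log(x(x - 3)) = log(0)

Step 3 takes the logarithm of both sides, resulting in log(0) on the right side. The logarithm is only defined for positive numbers; log(0) is undefined (approaches negative infinity). This operation is invalid.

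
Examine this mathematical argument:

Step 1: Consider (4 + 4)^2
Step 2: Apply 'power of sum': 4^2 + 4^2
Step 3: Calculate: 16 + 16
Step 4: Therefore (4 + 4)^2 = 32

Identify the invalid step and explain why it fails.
Step 2: Apply 'power of sum': 4^2 + 4^2

Step 2 incorrectly applies a non-existent rule '(a+b)^n = a^n + b^n'. This is false in general. The correct expansion uses the binomial theorem. The actual value is (4 + 4)^2 = 8^2 = 64, not 32.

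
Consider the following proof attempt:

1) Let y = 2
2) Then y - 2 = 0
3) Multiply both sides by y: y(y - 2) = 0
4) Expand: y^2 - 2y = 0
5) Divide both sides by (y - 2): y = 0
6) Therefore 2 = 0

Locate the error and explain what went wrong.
Step 5: Divide both sides by (y - 2): y = 0

Step 5 divides both sides by (y - 2). However, since y = 2, we have (y - 2) = 0. Division by zero is undefined, making this step invalid.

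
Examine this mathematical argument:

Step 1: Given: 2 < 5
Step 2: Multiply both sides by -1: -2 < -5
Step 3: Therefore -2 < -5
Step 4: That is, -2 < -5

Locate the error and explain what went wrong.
Step 2: Multiply both sides by -1: -2 < -5

Step 2 multiplies both sides by -1 but fails to reverse the inequality sign. When multiplying (or dividing) an inequality by a negative number, the direction must be reversed. Since 2 < 5, we should get -2 > -5, i.e., -2 > -5.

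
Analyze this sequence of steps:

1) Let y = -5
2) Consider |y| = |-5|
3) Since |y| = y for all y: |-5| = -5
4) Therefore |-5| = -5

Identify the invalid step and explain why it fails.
Step 3: Since |y| = y for all y: |-5| = -5

Step 3 incorrectly states that |y| = y for all y. The correct definition is |y| = y when y >= 0, and |y| = -y when y < 0. Since -5 < 0, we have |-5| = -(-5) = 5, not -5.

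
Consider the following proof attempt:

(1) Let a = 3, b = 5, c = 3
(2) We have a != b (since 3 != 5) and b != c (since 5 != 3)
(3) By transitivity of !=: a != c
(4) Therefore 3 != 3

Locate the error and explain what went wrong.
Step 3: By transitivity of !=: a != c

Step 3 incorrectly applies transitivity to the '!=' relation. Transitivity states: if a R b and b R c, then a R c. However, '!=' is not transitive. Counterexample: 3 != 5 and 5 != 3, but 3 = 3 (both equal 3). Transitivity holds for relations like <, <=, =, but not for !=.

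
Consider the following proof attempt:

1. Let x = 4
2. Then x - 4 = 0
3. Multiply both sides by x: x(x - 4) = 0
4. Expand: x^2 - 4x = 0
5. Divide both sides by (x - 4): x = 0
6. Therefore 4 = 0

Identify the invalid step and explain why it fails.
Step 5: Divide both sides by (x - 4): x = 0

Step 5 divides both sides by (x - 4). However, since x = 4, we have (x - 4) = 0. Division by zero is undefined, making this step invalid.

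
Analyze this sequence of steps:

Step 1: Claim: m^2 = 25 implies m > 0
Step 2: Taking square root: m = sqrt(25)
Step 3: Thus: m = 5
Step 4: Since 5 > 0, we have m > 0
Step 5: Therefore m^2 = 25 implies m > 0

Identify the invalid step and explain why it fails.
Step 2: Taking square root: m = sqrt(25)

Step 2 takes the square root and assumes the positive root only. The equation m^2 = 25 actually has two solutions: m = 5 and m = -5. The proof silently assumes m > 0 without justification, then uses this assumption to conclude m > 0, which is circular. The counterexample m = -5 shows the claim is false.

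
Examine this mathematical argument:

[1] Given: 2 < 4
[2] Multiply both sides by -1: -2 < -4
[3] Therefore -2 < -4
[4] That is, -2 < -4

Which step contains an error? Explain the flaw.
Step 2: Multiply both sides by -1: -2 < -4

Step 2 multiplies both sides by -1 but fails to reverse the inequality sign. When multiplying (or dividing) an inequality by a negative number, the direction must be reversed. Since 2 < 4, we should get -2 > -4, i.e., -2 > -4.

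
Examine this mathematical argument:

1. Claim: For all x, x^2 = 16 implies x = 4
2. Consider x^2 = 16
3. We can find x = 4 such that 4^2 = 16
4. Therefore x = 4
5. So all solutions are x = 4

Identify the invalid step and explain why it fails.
Step 4: Therefore x = 4

Step 4 incorrectly concludes that x = 4 is the only solution. The proof shows that x = 4 is A solution (existence), but does not show it is the ONLY solution (uniqueness). In fact, x = -4 is also a solution since (-4)^2 = 16. Finding one solution doesn't prove there are no others.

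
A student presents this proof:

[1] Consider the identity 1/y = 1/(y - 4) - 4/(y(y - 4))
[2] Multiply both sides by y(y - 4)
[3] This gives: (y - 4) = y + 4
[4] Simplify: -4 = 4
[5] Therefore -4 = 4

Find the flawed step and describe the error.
Step 3: This gives: (y - 4) = y + 4

Step 3 makes a sign error when clearing denominators. Multiplying -4/(y(y - 4)) by y(y - 4) gives -4, not +4. The correct result is (y - 4) = y - 4, which is trivially true, not (y - 4) = y + 4. (Step 1 is a valid identity: 1/(y - 4) - 4/(y(y - 4)) = (y - 4)/(y(y - 4)) = 1/y.)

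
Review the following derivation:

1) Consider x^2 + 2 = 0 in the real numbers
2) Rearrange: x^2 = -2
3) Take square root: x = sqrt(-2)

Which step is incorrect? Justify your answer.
Step 3: Take square root: x = sqrt(-2)

Step 3 takes the square root of -2, which is negative. In the real number system, the square root of a negative number is undefined. The equation x^2 + 2 = 0 has no real solutions. Square roots of negative numbers only exist in the complex numbers.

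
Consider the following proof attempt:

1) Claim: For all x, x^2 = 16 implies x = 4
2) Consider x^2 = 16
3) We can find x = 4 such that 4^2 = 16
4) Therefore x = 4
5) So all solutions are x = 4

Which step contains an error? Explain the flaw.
Step 4: Therefore x = 4

Step 4 incorrectly concludes that x = 4 is the only solution. The proof shows that x = 4 is A solution (existence), but does not show it is the ONLY solution (uniqueness). In fact, x = -4 is also a solution since (-4)^2 = 16. Finding one solution doesn't prove there are no others.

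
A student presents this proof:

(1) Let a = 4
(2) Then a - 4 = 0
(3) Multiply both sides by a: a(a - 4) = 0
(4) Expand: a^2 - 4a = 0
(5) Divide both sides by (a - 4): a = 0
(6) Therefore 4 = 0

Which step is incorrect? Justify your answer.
Step 5: Divide both sides by (a - 4): a = 0

Step 5 divides both sides by (a - 4). However, since a = 4, we have (a - 4) = 0. Division by zero is undefined, making this step invalid.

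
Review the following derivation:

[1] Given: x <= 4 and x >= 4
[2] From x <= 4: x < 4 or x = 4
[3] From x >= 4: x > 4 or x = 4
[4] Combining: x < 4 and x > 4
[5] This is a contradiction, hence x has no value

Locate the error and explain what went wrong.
Step 4: Combining: x < 4 and x > 4

Step 4 incorrectly combines the conditions. From x <= 4 and x >= 4, the intersection is x = 4. The error treats the 'or' cases as 'and' requirements. The correct conclusion is that x = 4 is the unique solution, not that no solution exists.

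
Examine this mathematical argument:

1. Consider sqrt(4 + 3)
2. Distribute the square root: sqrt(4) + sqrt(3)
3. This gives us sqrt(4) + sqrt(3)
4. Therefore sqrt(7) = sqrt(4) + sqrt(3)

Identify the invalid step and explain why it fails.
Step 2: Distribute the square root: sqrt(4) + sqrt(3)

Step 2 incorrectly 'distributes' the square root over addition. The square root function does not distribute: sqrt(a + b) ≠ sqrt(a) + sqrt(b). In fact, sqrt(4 + 3) = sqrt(7) ≈ 2.6458, while sqrt(4) + sqrt(3) ≈ 3.7321.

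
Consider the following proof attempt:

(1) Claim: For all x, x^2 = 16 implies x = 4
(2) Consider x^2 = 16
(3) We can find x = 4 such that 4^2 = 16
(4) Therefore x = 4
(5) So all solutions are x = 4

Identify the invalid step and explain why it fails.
Step 4: Therefore x = 4

Step 4 incorrectly concludes that x = 4 is the only solution. The proof shows that x = 4 is A solution (existence), but does not show it is the ONLY solution (uniqueness). In fact, x = -4 is also a solution since (-4)^2 = 16. Finding one solution doesn't prove there are no others.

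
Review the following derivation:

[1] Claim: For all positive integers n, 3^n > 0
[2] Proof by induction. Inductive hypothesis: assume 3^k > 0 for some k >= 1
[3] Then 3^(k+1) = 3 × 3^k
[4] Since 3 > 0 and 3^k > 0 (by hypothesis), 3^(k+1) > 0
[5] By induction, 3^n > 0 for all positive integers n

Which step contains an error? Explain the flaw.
Step 5: By induction, 3^n > 0 for all positive integers n

Step 5 concludes the proof by induction, but no base case was ever established. A valid induction proof requires: (1) a base case proving 3^1 > 0, and (2) an inductive step showing IF 3^k > 0 THEN 3^(k+1) > 0. Steps 2-4 correctly establish the inductive step, but without the base case the conclusion in step 5 does not follow.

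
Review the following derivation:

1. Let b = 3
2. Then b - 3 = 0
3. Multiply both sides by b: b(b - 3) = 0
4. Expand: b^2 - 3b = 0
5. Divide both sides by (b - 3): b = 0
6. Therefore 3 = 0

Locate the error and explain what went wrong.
Step 5: Divide both sides by (b - 3): b = 0

Step 5 divides both sides by (b - 3). However, since b = 3, we have (b - 3) = 0. Division by zero is undefined, making this step invalid.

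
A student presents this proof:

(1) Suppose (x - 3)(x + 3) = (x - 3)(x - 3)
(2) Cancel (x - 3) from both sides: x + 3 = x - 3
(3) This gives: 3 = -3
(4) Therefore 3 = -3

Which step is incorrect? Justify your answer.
Step 2: Cancel (x - 3) from both sides: x + 3 = x - 3

Step 2 cancels (x - 3) from both sides. This is only valid if (x - 3) ≠ 0, i.e., x ≠ 3. When x = 3, both sides equal zero regardless of the other factors. The correct approach requires considering x = 3 as a separate case.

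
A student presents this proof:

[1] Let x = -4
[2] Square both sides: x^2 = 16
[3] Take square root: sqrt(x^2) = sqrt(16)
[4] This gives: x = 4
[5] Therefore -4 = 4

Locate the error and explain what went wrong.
Step 4: This gives: x = 4

Step 4 incorrectly states that sqrt(x^2) = x. The correct identity is sqrt(x^2) = |x|. Since x = -4 < 0, we have sqrt(x^2) = |-4| = 4, not x = -4.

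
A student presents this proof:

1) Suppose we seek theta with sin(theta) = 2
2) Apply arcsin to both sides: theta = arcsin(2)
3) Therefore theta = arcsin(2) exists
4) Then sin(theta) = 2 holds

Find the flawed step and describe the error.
Step 2: Apply arcsin to both sides: theta = arcsin(2)

Step 2 applies arcsin to 2. However, arcsin(x) is only defined for x in [-1, 1] because sin(theta) can only produce values in that range. Since |2| > 1, arcsin(2) is undefined. There is no angle whose sine equals 2.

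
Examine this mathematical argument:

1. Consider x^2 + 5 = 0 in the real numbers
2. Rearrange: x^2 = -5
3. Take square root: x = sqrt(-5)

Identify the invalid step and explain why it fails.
Step 3: Take square root: x = sqrt(-5)

Step 3 takes the square root of -5, which is negative. In the real number system, the square root of a negative number is undefined. The equation x^2 + 5 = 0 has no real solutions. Square roots of negative numbers only exist in the complex numbers.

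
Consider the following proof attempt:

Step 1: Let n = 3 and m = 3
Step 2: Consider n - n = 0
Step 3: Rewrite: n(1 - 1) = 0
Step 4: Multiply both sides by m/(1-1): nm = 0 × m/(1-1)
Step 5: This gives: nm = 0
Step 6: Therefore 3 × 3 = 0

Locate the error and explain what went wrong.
Step 4: Multiply both sides by m/(1-1): nm = 0 × m/(1-1)

Step 4 multiplies both sides by m/(1-1). However, 1-1 = 0, so this is multiplication by m/0, which is undefined. We cannot multiply by an undefined expression.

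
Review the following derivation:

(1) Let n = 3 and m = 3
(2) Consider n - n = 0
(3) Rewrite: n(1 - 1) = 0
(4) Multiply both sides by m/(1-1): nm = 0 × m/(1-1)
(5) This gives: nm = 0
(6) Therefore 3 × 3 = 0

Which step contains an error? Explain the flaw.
Step 4: Multiply both sides by m/(1-1): nm = 0 × m/(1-1)

Step 4 multiplies both sides by m/(1-1). However, 1-1 = 0, so this is multiplication by m/0, which is undefined. We cannot multiply by an undefined expression.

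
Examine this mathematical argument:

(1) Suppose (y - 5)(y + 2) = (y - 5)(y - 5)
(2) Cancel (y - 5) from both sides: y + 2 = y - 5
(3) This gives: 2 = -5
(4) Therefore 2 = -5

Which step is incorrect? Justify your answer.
Step 2: Cancel (y - 5) from both sides: y + 2 = y - 5

Step 2 cancels (y - 5) from both sides. This is only valid if (y - 5) ≠ 0, i.e., y ≠ 5. When y = 5, both sides equal zero regardless of the other factors. The correct approach requires considering y = 5 as a separate case.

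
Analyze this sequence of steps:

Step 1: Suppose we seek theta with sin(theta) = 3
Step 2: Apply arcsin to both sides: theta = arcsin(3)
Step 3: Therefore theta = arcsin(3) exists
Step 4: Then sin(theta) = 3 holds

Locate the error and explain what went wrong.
Step 2: Apply arcsin to both sides: theta = arcsin(3)

Step 2 applies arcsin to 3. However, arcsin(x) is only defined for x in [-1, 1] because sin(theta) can only produce values in that range. Since |3| > 1, arcsin(3) is undefined. There is no angle whose sine equals 3.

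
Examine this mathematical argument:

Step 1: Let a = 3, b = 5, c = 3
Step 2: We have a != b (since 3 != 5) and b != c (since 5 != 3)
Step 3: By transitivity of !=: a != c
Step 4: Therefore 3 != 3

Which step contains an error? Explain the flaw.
Step 3: By transitivity of !=: a != c

Step 3 incorrectly applies transitivity to the '!=' relation. Transitivity states: if a R b and b R c, then a R c. However, '!=' is not transitive. Counterexample: 3 != 5 and 5 != 3, but 3 = 3 (both equal 3). Transitivity holds for relations like <, <=, =, but not for !=.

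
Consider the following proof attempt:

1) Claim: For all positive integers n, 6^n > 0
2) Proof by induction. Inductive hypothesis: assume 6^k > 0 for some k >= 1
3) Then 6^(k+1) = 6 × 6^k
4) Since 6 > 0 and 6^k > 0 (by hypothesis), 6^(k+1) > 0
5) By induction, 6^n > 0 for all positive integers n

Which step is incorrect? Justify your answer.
Step 5: By induction, 6^n > 0 for all positive integers n

Step 5 concludes the proof by induction, but no base case was ever established. A valid induction proof requires: (1) a base case proving 6^1 > 0, and (2) an inductive step showing IF 6^k > 0 THEN 6^(k+1) > 0. Steps 2-4 correctly establish the inductive step, but without the base case the conclusion in step 5 does not follow.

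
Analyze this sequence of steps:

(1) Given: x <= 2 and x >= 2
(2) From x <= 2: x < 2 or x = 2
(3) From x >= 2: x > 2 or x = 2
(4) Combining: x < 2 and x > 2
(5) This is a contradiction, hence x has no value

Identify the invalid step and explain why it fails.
Step 4: Combining: x < 2 and x > 2

Step 4 incorrectly combines the conditions. From x <= 2 and x >= 2, the intersection is x = 2. The error treats the 'or' cases as 'and' requirements. The correct conclusion is that x = 2 is the unique solution, not that no solution exists.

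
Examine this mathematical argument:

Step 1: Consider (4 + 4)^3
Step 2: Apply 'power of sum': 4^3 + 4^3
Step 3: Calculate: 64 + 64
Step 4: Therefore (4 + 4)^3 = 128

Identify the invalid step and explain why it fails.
Step 2: Apply 'power of sum': 4^3 + 4^3

Step 2 incorrectly applies a non-existent rule '(a+b)^n = a^n + b^n'. This is false in general. The correct expansion uses the binomial theorem. The actual value is (4 + 4)^3 = 8^3 = 512, not 128.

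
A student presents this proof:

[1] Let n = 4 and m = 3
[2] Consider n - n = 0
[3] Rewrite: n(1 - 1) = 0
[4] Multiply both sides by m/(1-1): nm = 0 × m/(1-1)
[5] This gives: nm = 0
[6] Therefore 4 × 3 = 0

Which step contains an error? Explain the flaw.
Step 4: Multiply both sides by m/(1-1): nm = 0 × m/(1-1)

Step 4 multiplies both sides by m/(1-1). However, 1-1 = 0, so this is multiplication by m/0, which is undefined. We cannot multiply by an undefined expression.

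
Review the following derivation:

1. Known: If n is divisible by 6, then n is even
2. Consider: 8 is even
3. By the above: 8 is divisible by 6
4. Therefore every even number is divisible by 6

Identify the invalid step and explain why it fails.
Step 3: By the above: 8 is divisible by 6

Step 3 commits the fallacy of affirming the consequent. The known fact 'divisible by 6 → even' does NOT imply 'even → divisible by 6'. That would be the converse, which is false. For example, 8 is even but 8 ÷ 6 = 1.33, which is not an integer.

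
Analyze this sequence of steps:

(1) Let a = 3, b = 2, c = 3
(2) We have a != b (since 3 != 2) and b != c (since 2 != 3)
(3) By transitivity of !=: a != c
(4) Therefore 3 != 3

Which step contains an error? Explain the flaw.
Step 3: By transitivity of !=: a != c

Step 3 incorrectly applies transitivity to the '!=' relation. Transitivity states: if a R b and b R c, then a R c. However, '!=' is not transitive. Counterexample: 3 != 2 and 2 != 3, but 3 = 3 (both equal 3). Transitivity holds for relations like <, <=, =, but not for !=.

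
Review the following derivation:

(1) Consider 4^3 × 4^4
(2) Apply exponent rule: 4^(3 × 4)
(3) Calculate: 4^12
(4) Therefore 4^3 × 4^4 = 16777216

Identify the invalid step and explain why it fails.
Step 2: Apply exponent rule: 4^(3 × 4)

Step 2 incorrectly states that a^b × a^c = a^(b×c). The correct rule is a^b × a^c = a^(b+c). The actual value is 4^3 × 4^4 = 4^7 = 16384, not 4^12 = 16777216.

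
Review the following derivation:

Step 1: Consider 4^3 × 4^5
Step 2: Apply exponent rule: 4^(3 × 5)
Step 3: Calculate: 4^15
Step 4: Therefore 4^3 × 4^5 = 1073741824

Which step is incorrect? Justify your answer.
Step 2: Apply exponent rule: 4^(3 × 5)

Step 2 incorrectly states that a^b × a^c = a^(b×c). The correct rule is a^b × a^c = a^(b+c). The actual value is 4^3 × 4^5 = 4^8 = 65536, not 4^15 = 1073741824.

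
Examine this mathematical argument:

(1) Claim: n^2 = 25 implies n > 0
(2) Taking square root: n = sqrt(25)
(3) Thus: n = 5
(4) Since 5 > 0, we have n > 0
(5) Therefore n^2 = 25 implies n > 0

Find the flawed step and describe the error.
Step 2: Taking square root: n = sqrt(25)

Step 2 takes the square root and assumes the positive root only. The equation n^2 = 25 actually has two solutions: n = 5 and n = -5. The proof silently assumes n > 0 without justification, then uses this assumption to conclude n > 0, which is circular. The counterexample n = -5 shows the claim is false.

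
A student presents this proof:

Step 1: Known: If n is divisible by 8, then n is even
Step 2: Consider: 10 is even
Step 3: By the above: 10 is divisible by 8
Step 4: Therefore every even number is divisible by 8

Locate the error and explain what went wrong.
Step 3: By the above: 10 is divisible by 8

Step 3 commits the fallacy of affirming the consequent. The known fact 'divisible by 8 → even' does NOT imply 'even → divisible by 8'. That would be the converse, which is false. For example, 10 is even but 10 ÷ 8 = 1.25, which is not an integer.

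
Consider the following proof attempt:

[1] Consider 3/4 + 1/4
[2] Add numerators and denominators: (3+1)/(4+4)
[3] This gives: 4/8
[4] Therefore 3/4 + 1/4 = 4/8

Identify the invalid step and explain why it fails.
Step 2: Add numerators and denominators: (3+1)/(4+4)

Step 2 incorrectly adds fractions by separately adding numerators and denominators. This is wrong. The correct method requires a common denominator: 3/4 + 1/4 = (3×4 + 1×4)/(4×4) = 16/16 = 1. The method used gives 4/8, which is different.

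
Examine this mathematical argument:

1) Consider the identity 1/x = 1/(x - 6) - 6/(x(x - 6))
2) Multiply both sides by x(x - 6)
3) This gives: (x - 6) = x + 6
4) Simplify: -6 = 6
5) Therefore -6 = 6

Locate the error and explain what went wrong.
Step 3: This gives: (x - 6) = x + 6

Step 3 makes a sign error when clearing denominators. Multiplying -6/(x(x - 6)) by x(x - 6) gives -6, not +6. The correct result is (x - 6) = x - 6, which is trivially true, not (x - 6) = x + 6. (Step 1 is a valid identity: 1/(x - 6) - 6/(x(x - 6)) = (x - 6)/(x(x - 6)) = 1/x.)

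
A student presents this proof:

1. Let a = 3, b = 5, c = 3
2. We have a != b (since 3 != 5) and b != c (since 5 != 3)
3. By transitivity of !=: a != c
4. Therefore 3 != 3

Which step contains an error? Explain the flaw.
Step 3: By transitivity of !=: a != c

Step 3 incorrectly applies transitivity to the '!=' relation. Transitivity states: if a R b and b R c, then a R c. However, '!=' is not transitive. Counterexample: 3 != 5 and 5 != 3, but 3 = 3 (both equal 3). Transitivity holds for relations like <, <=, =, but not for !=.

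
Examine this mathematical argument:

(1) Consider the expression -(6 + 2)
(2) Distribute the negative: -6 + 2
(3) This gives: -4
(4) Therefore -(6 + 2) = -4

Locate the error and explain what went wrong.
Step 2: Distribute the negative: -6 + 2

Step 2 incorrectly distributes the negative sign. The correct distribution is -(6 + 2) = -6 - 2 = -8. The negative must be applied to both terms, not just the first. The error treats -(6 + 2) as -6 + 2, which equals -4 instead of -8.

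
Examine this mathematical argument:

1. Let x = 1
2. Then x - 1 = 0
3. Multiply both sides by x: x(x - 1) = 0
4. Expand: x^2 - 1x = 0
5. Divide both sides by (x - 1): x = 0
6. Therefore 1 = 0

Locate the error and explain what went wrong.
Step 5: Divide both sides by (x - 1): x = 0

Step 5 divides both sides by (x - 1). However, since x = 1, we have (x - 1) = 0. Division by zero is undefined, making this step invalid.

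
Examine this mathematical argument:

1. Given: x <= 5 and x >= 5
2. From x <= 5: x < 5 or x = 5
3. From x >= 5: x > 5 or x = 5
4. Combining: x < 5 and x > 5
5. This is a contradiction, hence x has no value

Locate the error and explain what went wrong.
Step 4: Combining: x < 5 and x > 5

Step 4 incorrectly combines the conditions. From x <= 5 and x >= 5, the intersection is x = 5. The error treats the 'or' cases as 'and' requirements. The correct conclusion is that x = 5 is the unique solution, not that no solution exists.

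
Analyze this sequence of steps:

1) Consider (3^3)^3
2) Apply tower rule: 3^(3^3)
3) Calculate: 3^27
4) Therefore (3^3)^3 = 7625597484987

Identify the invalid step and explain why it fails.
Step 2: Apply tower rule: 3^(3^3)

Step 2 incorrectly states that (a^b)^c = a^(b^c). The correct rule is (a^b)^c = a^(b×c). The actual value is (3^3)^3 = 3^9 = 19683, not 3^27 = 7625597484987.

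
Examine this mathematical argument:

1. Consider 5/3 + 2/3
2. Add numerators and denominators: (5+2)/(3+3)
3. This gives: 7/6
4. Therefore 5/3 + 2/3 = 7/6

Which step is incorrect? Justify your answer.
Step 2: Add numerators and denominators: (5+2)/(3+3)

Step 2 incorrectly adds fractions by separately adding numerators and denominators. This is wrong. The correct method requires a common denominator: 5/3 + 2/3 = (5×3 + 2×3)/(3×3) = 21/9 = 7/3. The method used gives 7/6, which is different.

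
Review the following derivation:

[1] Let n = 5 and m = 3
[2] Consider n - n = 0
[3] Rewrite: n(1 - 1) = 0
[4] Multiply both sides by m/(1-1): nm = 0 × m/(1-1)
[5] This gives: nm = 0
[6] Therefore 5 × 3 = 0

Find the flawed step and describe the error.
Step 4: Multiply both sides by m/(1-1): nm = 0 × m/(1-1)

Step 4 multiplies both sides by m/(1-1). However, 1-1 = 0, so this is multiplication by m/0, which is undefined. We cannot multiply by an undefined expression.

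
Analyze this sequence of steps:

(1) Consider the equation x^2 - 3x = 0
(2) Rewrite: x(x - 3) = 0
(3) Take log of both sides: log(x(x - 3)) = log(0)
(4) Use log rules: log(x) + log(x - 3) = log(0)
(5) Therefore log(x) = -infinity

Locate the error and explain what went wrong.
Step 3: Take log of both sides: log(x(x - 3)) = log(0)

Step 3 takes the logarithm of both sides, resulting in log(0) on the right side. The logarithm is only defined for positive numbers; log(0) is undefined (approaches negative infinity). This operation is invalid.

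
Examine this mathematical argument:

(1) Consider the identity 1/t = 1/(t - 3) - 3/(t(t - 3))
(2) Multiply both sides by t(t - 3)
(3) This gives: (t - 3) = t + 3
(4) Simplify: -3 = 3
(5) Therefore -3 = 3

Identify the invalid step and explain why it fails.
Step 3: This gives: (t - 3) = t + 3

Step 3 makes a sign error when clearing denominators. Multiplying -3/(t(t - 3)) by t(t - 3) gives -3, not +3. The correct result is (t - 3) = t - 3, which is trivially true, not (t - 3) = t + 3. (Step 1 is a valid identity: 1/(t - 3) - 3/(t(t - 3)) = (t - 3)/(t(t - 3)) = 1/t.)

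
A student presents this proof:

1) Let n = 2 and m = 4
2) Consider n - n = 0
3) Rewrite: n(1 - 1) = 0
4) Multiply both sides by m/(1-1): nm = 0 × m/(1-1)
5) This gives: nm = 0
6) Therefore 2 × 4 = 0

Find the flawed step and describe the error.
Step 4: Multiply both sides by m/(1-1): nm = 0 × m/(1-1)

Step 4 multiplies both sides by m/(1-1). However, 1-1 = 0, so this is multiplication by m/0, which is undefined. We cannot multiply by an undefined expression.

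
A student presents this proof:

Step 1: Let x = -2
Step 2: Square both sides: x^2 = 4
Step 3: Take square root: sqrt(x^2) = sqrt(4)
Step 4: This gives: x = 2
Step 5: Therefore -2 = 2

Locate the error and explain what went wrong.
Step 4: This gives: x = 2

Step 4 incorrectly states that sqrt(x^2) = x. The correct identity is sqrt(x^2) = |x|. Since x = -2 < 0, we have sqrt(x^2) = |-2| = 2, not x = -2.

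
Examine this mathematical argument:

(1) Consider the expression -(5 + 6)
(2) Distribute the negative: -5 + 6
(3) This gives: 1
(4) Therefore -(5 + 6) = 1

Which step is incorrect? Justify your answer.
Step 2: Distribute the negative: -5 + 6

Step 2 incorrectly distributes the negative sign. The correct distribution is -(5 + 6) = -5 - 6 = -11. The negative must be applied to both terms, not just the first. The error treats -(5 + 6) as -5 + 6, which equals 1 instead of -11.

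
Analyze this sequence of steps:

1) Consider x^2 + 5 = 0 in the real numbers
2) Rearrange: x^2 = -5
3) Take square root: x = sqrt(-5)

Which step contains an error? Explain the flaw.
Step 3: Take square root: x = sqrt(-5)

Step 3 takes the square root of -5, which is negative. In the real number system, the square root of a negative number is undefined. The equation x^2 + 5 = 0 has no real solutions. Square roots of negative numbers only exist in the complex numbers.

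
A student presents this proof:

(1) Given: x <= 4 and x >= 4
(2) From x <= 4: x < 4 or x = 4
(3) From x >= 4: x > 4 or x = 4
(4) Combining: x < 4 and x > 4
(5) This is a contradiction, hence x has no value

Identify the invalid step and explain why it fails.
Step 4: Combining: x < 4 and x > 4

Step 4 incorrectly combines the conditions. From x <= 4 and x >= 4, the intersection is x = 4. The error treats the 'or' cases as 'and' requirements. The correct conclusion is that x = 4 is the unique solution, not that no solution exists.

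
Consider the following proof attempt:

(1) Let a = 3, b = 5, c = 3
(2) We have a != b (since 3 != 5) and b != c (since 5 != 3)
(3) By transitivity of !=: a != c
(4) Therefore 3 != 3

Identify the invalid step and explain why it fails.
Step 3: By transitivity of !=: a != c

Step 3 incorrectly applies transitivity to the '!=' relation. Transitivity states: if a R b and b R c, then a R c. However, '!=' is not transitive. Counterexample: 3 != 5 and 5 != 3, but 3 = 3 (both equal 3). Transitivity holds for relations like <, <=, =, but not for !=.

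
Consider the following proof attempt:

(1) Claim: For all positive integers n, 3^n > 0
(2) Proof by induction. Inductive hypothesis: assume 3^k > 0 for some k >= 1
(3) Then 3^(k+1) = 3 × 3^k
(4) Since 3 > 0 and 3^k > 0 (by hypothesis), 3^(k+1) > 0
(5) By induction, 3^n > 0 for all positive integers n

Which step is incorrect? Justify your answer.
Step 5: By induction, 3^n > 0 for all positive integers n

Step 5 concludes the proof by induction, but no base case was ever established. A valid induction proof requires: (1) a base case proving 3^1 > 0, and (2) an inductive step showing IF 3^k > 0 THEN 3^(k+1) > 0. Steps 2-4 correctly establish the inductive step, but without the base case the conclusion in step 5 does not follow.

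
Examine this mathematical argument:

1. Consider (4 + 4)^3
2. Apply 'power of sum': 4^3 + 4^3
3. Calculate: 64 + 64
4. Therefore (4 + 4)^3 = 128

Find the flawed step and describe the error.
Step 2: Apply 'power of sum': 4^3 + 4^3

Step 2 incorrectly applies a non-existent rule '(a+b)^n = a^n + b^n'. This is false in general. The correct expansion uses the binomial theorem. The actual value is (4 + 4)^3 = 8^3 = 512, not 128.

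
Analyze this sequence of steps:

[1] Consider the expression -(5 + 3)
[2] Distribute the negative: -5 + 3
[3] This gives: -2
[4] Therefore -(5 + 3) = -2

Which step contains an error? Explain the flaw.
Step 2: Distribute the negative: -5 + 3

Step 2 incorrectly distributes the negative sign. The correct distribution is -(5 + 3) = -5 - 3 = -8. The negative must be applied to both terms, not just the first. The error treats -(5 + 3) as -5 + 3, which equals -2 instead of -8.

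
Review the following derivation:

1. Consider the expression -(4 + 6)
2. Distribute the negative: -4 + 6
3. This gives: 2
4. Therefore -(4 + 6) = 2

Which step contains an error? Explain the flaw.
Step 2: Distribute the negative: -4 + 6

Step 2 incorrectly distributes the negative sign. The correct distribution is -(4 + 6) = -4 - 6 = -10. The negative must be applied to both terms, not just the first. The error treats -(4 + 6) as -4 + 6, which equals 2 instead of -10.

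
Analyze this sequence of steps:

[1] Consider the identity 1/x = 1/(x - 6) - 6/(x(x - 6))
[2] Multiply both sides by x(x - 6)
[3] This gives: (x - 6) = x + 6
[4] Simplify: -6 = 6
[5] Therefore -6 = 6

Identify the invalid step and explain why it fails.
Step 3: This gives: (x - 6) = x + 6

Step 3 makes a sign error when clearing denominators. Multiplying -6/(x(x - 6)) by x(x - 6) gives -6, not +6. The correct result is (x - 6) = x - 6, which is trivially true, not (x - 6) = x + 6. (Step 1 is a valid identity: 1/(x - 6) - 6/(x(x - 6)) = (x - 6)/(x(x - 6)) = 1/x.)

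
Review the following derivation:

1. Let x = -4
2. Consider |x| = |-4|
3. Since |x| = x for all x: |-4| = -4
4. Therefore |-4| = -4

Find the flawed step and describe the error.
Step 3: Since |x| = x for all x: |-4| = -4

Step 3 incorrectly states that |x| = x for all x. The correct definition is |x| = x when x >= 0, and |x| = -x when x < 0. Since -4 < 0, we have |-4| = -(-4) = 4, not -4.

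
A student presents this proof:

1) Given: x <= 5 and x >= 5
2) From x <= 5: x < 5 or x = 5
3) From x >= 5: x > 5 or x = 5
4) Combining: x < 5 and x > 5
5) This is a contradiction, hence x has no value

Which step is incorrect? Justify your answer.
Step 4: Combining: x < 5 and x > 5

Step 4 incorrectly combines the conditions. From x <= 5 and x >= 5, the intersection is x = 5. The error treats the 'or' cases as 'and' requirements. The correct conclusion is that x = 5 is the unique solution, not that no solution exists.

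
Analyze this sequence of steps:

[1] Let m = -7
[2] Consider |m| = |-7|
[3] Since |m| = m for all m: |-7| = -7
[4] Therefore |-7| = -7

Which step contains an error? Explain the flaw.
Step 3: Since |m| = m for all m: |-7| = -7

Step 3 incorrectly states that |m| = m for all m. The correct definition is |m| = m when m >= 0, and |m| = -m when m < 0. Since -7 < 0, we have |-7| = -(-7) = 7, not -7.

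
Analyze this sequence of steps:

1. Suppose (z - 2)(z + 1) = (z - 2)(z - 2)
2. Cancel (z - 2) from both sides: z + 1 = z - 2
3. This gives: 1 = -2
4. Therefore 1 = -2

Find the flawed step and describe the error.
Step 2: Cancel (z - 2) from both sides: z + 1 = z - 2

Step 2 cancels (z - 2) from both sides. This is only valid if (z - 2) ≠ 0, i.e., z ≠ 2. When z = 2, both sides equal zero regardless of the other factors. The correct approach requires considering z = 2 as a separate case.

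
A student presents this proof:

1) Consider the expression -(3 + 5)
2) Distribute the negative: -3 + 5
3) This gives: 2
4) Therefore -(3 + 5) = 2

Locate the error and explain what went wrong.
Step 2: Distribute the negative: -3 + 5

Step 2 incorrectly distributes the negative sign. The correct distribution is -(3 + 5) = -3 - 5 = -8. The negative must be applied to both terms, not just the first. The error treats -(3 + 5) as -3 + 5, which equals 2 instead of -8.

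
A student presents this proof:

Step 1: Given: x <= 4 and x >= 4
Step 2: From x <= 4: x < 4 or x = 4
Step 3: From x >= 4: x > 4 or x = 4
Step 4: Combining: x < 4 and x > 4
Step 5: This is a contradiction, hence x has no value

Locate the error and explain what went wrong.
Step 4: Combining: x < 4 and x > 4

Step 4 incorrectly combines the conditions. From x <= 4 and x >= 4, the intersection is x = 4. The error treats the 'or' cases as 'and' requirements. The correct conclusion is that x = 4 is the unique solution, not that no solution exists.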